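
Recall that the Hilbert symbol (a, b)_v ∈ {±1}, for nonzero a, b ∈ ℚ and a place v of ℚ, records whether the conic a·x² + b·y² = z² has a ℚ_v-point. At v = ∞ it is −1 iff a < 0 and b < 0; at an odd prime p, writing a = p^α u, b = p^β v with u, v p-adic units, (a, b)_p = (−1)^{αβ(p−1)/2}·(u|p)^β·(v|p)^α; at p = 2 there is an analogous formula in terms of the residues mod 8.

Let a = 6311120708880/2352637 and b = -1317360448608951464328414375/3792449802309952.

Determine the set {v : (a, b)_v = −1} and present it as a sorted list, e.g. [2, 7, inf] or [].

Mod squares: a ≡ 45885, b ≡ -88179. Check v ∈ {∞, 2, 3, 5, 7, 11, 13, 17, 19, 23, 43}.
v=2: v_2(a)=4, v_2(b)=-6; units ≡ 5, 5 (mod 8); ε·ε+αω+βω = 0·0+4·1+-6·1 ≡ 0  ⇒  (a,b)_2 = +1.
v=17: a=17^4·(≡2), b=17^5·(≡15) mod 17; (2|17)=+1, (15|17)=+1; (−1)^{4·5·8}·(+1)^5·(+1)^4 = +1.
v=13: a=13^2·(≡8), b=13^9·(≡3) mod 13; (8|13)=-1, (3|13)=+1; (−1)^{2·9·6}·(-1)^9·(+1)^2 = -1.
v=23: a=23^1·(≡14), b=23^2·(≡4) mod 23; (14|23)=-1, (4|23)=+1; (−1)^{1·2·11}·(-1)^2·(+1)^1 = +1.
v=43: a=43^0·(≡24), b=43^-4·(≡6) mod 43; (24|43)=+1, (6|43)=+1; (−1)^{0·-4·21}·(+1)^-4·(+1)^0 = +1.
v=∞: 45885 > 0 and -88179 < 0  ⇒  (a,b)_∞ = +1.
v=3: a=3^5·(≡1), b=3^7·(≡1) mod 3; (1|3)=+1, (1|3)=+1; (−1)^{5·7·1}·(+1)^7·(+1)^5 = -1.
v=19: a=19^-3·(≡15), b=19^-5·(≡3) mod 19; (15|19)=-1, (3|19)=-1; (−1)^{-3·-5·9}·(-1)^-5·(-1)^-3 = -1.
v=5: a=5^1·(≡3), b=5^4·(≡1) mod 5; (3|5)=-1, (1|5)=+1; (−1)^{1·4·2}·(-1)^4·(+1)^1 = +1.
v=7: a=7^-3·(≡6), b=7^-1·(≡3) mod 7; (6|7)=-1, (3|7)=-1; (−1)^{-3·-1·3}·(-1)^-1·(-1)^-3 = -1.
v=11: a=11^0·(≡9), b=11^2·(≡8) mod 11; (9|11)=+1, (8|11)=-1; (−1)^{0·2·5}·(+1)^2·(-1)^0 = +1.
(45885, -88179 / ℚ) ramifies at {3, 7, 13, 19}: a division algebra.

[3, 7, 13, 19]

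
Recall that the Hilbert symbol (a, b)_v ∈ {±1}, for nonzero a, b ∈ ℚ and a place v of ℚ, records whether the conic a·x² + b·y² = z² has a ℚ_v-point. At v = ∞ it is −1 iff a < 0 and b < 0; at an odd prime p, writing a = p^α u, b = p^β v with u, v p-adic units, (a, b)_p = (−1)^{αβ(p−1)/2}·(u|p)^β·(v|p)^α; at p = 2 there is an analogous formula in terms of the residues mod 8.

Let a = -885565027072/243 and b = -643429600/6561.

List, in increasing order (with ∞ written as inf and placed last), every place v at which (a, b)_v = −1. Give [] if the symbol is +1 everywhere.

[3, 17, 23, inf]

Mod squares: a ≡ -561, b ≡ -46. Check v ∈ {∞, 2, 3, 5, 11, 17, 23}.
v=23: a=23^2·(≡15), b=23^1·(≡19) mod 23; (15|23)=-1, (19|23)=-1; (−1)^{2·1·11}·(-1)^1·(-1)^2 = -1.
v=11: a=11^3·(≡1), b=11^2·(≡4) mod 11; (1|11)=+1, (4|11)=+1; (−1)^{3·2·5}·(+1)^2·(+1)^3 = +1.
v=17: a=17^3·(≡15), b=17^2·(≡12) mod 17; (15|17)=+1, (12|17)=-1; (−1)^{3·2·8}·(+1)^2·(-1)^3 = -1.
v=3: a=3^-5·(≡2), b=3^-8·(≡2) mod 3; (2|3)=-1, (2|3)=-1; (−1)^{-5·-8·1}·(-1)^-8·(-1)^-5 = -1.
v=2: v_2(a)=8, v_2(b)=5; units ≡ 7, 1 (mod 8); ε·ε+αω+βω = 1·0+8·0+5·0 ≡ 0  ⇒  (a,b)_2 = +1.
v=5: a=5^0·(≡1), b=5^2·(≡1) mod 5; (1|5)=+1, (1|5)=+1; (−1)^{0·2·2}·(+1)^2·(+1)^0 = +1.
v=∞: -561 < 0 and -46 < 0  ⇒  (a,b)_∞ = -1.
|Ram(-561, -46)| = 4, even; anisotropic at {3, 17, 23, ∞}.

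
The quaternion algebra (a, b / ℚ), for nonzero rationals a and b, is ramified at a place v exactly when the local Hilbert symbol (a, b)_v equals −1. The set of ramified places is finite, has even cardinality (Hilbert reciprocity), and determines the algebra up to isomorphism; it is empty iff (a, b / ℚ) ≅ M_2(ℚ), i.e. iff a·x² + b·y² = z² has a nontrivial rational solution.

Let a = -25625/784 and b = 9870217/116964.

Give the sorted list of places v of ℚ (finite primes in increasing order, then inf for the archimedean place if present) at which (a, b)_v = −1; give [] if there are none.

[17, 41]

(a, b) ≡ (-41, 697) mod (ℚ^×)²; places V = {2, 3, 5, 7, 17, 19, 41, ∞}.
(a,b)_3: α=0, u≡1; β=-4, v≡1 (mod 3); (1|3)=+1, (1|3)=+1; sign (−1)^0·+1^-4·+1^0 = +1.
(a,b)_2: α=-4, β=-2; u≡7, v≡1 (mod 8); ε(u)ε(v)=1·0, αω(v)=-4·0, βω(u)=-2·0; sum ≡ 0  ⇒  +1.
(a,b)_41: α=1, u≡39; β=1, v≡29 (mod 41); (39|41)=+1, (29|41)=-1; sign (−1)^0·+1^1·-1^1 = -1.
(a,b)_7: α=-2, u≡1; β=2, v≡1 (mod 7); (1|7)=+1, (1|7)=+1; sign (−1)^0·+1^2·+1^-2 = +1.
(a,b)_5: α=4, u≡1; β=0, v≡3 (mod 5); (1|5)=+1, (3|5)=-1; sign (−1)^0·+1^0·-1^4 = +1.
(a,b)_19: α=0, u≡5; β=-2, v≡2 (mod 19); (5|19)=+1, (2|19)=-1; sign (−1)^0·+1^-2·-1^0 = +1.
(a,b)_∞: sgn(-41)=−, sgn(697)=+, so +1.
(a,b)_17: α=0, u≡14; β=3, v≡5 (mod 17); (14|17)=-1, (5|17)=-1; sign (−1)^0·-1^3·-1^0 = -1.
Ram(-41, 697) = {17, 41}; no ℚ_17-point on the conic.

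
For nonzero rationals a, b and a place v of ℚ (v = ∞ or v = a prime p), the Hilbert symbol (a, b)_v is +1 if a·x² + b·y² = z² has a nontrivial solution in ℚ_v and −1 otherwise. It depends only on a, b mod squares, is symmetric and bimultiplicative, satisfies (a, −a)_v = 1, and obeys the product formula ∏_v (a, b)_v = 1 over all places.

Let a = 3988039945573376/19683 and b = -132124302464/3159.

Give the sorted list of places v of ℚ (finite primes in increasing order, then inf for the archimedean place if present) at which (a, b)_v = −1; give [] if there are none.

Mod squares: a ≡ 6783, b ≡ -277134. Check v ∈ {∞, 2, 3, 7, 11, 13, 17, 19}.
v=11: a=11^4·(≡6), b=11^3·(≡2) mod 11; (6|11)=-1, (2|11)=-1; (−1)^{4·3·5}·(-1)^3·(-1)^4 = -1.
v=3: a=3^-9·(≡2), b=3^-5·(≡1) mod 3; (2|3)=-1, (1|3)=+1; (−1)^{-9·-5·1}·(-1)^-5·(+1)^-9 = +1.
v=17: a=17^1·(≡8), b=17^1·(≡1) mod 17; (8|17)=+1, (1|17)=+1; (−1)^{1·1·8}·(+1)^1·(+1)^1 = +1.
v=13: a=13^0·(≡4), b=13^-1·(≡6) mod 13; (4|13)=+1, (6|13)=-1; (−1)^{0·-1·6}·(+1)^-1·(-1)^0 = +1.
v=2: v_2(a)=10, v_2(b)=7; units ≡ 7, 1 (mod 8); ε·ε+αω+βω = 1·0+10·0+7·0 ≡ 0  ⇒  (a,b)_2 = +1.
v=∞: 6783 > 0 and -277134 < 0  ⇒  (a,b)_∞ = +1.
v=7: a=7^7·(≡6), b=7^4·(≡6) mod 7; (6|7)=-1, (6|7)=-1; (−1)^{7·4·3}·(-1)^4·(-1)^7 = -1.
v=19: a=19^1·(≡15), b=19^1·(≡5) mod 19; (15|19)=-1, (5|19)=+1; (−1)^{1·1·9}·(-1)^1·(+1)^1 = +1.
(6783, -277134 / ℚ) ramifies at {7, 11}: a division algebra.

[7, 11]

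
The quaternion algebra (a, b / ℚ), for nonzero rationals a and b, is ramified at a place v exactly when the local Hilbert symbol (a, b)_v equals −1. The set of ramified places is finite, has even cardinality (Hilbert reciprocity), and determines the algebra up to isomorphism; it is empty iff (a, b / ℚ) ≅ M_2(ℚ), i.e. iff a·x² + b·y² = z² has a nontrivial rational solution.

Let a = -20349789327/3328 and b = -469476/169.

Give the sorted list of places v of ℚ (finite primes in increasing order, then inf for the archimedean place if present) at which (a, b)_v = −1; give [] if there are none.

[7, 13, 23, inf]

(a, b) ≡ (-7405931, -161) mod (ℚ^×)²; places V = {2, 3, 7, 13, 17, 23, 31, 47, ∞}.
(a,b)_23: α=1, u≡6; β=1, v≡13 (mod 23); (6|23)=+1, (13|23)=+1; sign (−1)^1·+1^1·+1^1 = -1.
(a,b)_47: α=1, u≡36; β=0, v≡12 (mod 47); (36|47)=+1, (12|47)=+1; sign (−1)^0·+1^0·+1^1 = +1.
(a,b)_7: α=2, u≡5; β=1, v≡6 (mod 7); (5|7)=-1, (6|7)=-1; sign (−1)^0·-1^1·-1^2 = -1.
(a,b)_∞: sgn(-7405931)=−, sgn(-161)=−, so -1.
(a,b)_13: α=-1, u≡9; β=-2, v≡6 (mod 13); (9|13)=+1, (6|13)=-1; sign (−1)^0·+1^-2·-1^-1 = -1.
(a,b)_2: α=-8, β=2; u≡5, v≡7 (mod 8); ε(u)ε(v)=0·1, αω(v)=-8·0, βω(u)=2·1; sum ≡ 0  ⇒  +1.
(a,b)_17: α=1, u≡4; β=0, v≡4 (mod 17); (4|17)=+1, (4|17)=+1; sign (−1)^0·+1^0·+1^1 = +1.
(a,b)_3: α=6, u≡1; β=6, v≡1 (mod 3); (1|3)=+1, (1|3)=+1; sign (−1)^0·+1^6·+1^6 = +1.
(a,b)_31: α=1, u≡19; β=0, v≡8 (mod 31); (19|31)=+1, (8|31)=+1; sign (−1)^0·+1^0·+1^1 = +1.
|Ram(-7405931, -161)| = 4, even; anisotropic at {7, 13, 23, ∞}.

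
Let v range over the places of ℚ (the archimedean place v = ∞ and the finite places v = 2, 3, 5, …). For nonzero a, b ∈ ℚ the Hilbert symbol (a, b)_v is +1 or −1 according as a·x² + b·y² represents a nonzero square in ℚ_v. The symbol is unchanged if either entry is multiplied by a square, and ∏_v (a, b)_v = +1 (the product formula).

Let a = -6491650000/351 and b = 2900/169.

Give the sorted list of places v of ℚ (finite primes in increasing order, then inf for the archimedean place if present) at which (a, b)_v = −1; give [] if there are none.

Mod squares: a ≡ -209235, b ≡ 29. Check v ∈ {∞, 2, 3, 5, 11, 13, 29, 37}.
v=3: a=3^-3·(≡2), b=3^0·(≡2) mod 3; (2|3)=-1, (2|3)=-1; (−1)^{-3·0·1}·(-1)^0·(-1)^-3 = -1.
v=5: a=5^5·(≡2), b=5^2·(≡4) mod 5; (2|5)=-1, (4|5)=+1; (−1)^{5·2·2}·(-1)^2·(+1)^5 = +1.
v=∞: -209235 < 0 and 29 > 0  ⇒  (a,b)_∞ = +1.
v=29: a=29^1·(≡24), b=29^1·(≡9) mod 29; (24|29)=+1, (9|29)=+1; (−1)^{1·1·14}·(+1)^1·(+1)^1 = +1.
v=11: a=11^2·(≡8), b=11^0·(≡10) mod 11; (8|11)=-1, (10|11)=-1; (−1)^{2·0·5}·(-1)^0·(-1)^2 = +1.
v=2: v_2(a)=4, v_2(b)=2; units ≡ 5, 5 (mod 8); ε·ε+αω+βω = 0·0+4·1+2·1 ≡ 0  ⇒  (a,b)_2 = +1.
v=13: a=13^-1·(≡9), b=13^-2·(≡1) mod 13; (9|13)=+1, (1|13)=+1; (−1)^{-1·-2·6}·(+1)^-2·(+1)^-1 = +1.
v=37: a=37^1·(≡29), b=37^0·(≡13) mod 37; (29|37)=-1, (13|37)=-1; (−1)^{1·0·18}·(-1)^0·(-1)^1 = -1.
Ram(-209235, 29) = {3, 37}; no ℚ_3-point on the conic.

[3, 37]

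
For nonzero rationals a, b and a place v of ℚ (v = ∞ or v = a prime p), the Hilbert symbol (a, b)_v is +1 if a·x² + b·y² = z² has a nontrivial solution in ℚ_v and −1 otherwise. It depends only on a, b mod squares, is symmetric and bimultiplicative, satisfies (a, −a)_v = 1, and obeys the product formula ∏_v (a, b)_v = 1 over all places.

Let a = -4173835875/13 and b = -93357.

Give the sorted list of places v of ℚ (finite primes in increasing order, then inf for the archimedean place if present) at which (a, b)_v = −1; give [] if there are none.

(a, b) ≡ (-2170394655, -10373) mod (ℚ^×)²; places V = {2, 3, 5, 11, 13, 23, 29, 37, 41, ∞}.
(a,b)_5: α=3, u≡1; β=0, v≡3 (mod 5); (1|5)=+1, (3|5)=-1; sign (−1)^0·+1^0·-1^3 = -1.
(a,b)_11: α=1, u≡9; β=1, v≡5 (mod 11); (9|11)=+1, (5|11)=+1; sign (−1)^1·+1^1·+1^1 = -1.
(a,b)_∞: sgn(-2170394655)=−, sgn(-10373)=−, so -1.
(a,b)_37: α=1, u≡3; β=0, v≡31 (mod 37); (3|37)=+1, (31|37)=-1; sign (−1)^0·+1^0·-1^1 = -1.
(a,b)_3: α=1, u≡1; β=2, v≡1 (mod 3); (1|3)=+1, (1|3)=+1; sign (−1)^0·+1^2·+1^1 = +1.
(a,b)_2: α=0, β=0; u≡1, v≡3 (mod 8); ε(u)ε(v)=0·1, αω(v)=0·1, βω(u)=0·0; sum ≡ 0  ⇒  +1.
(a,b)_41: α=1, u≡31; β=1, v≡19 (mod 41); (31|41)=+1, (19|41)=-1; sign (−1)^0·+1^1·-1^1 = -1.
(a,b)_29: α=1, u≡9; β=0, v≡23 (mod 29); (9|29)=+1, (23|29)=+1; sign (−1)^0·+1^0·+1^1 = +1.
(a,b)_13: α=-1, u≡12; β=0, v≡9 (mod 13); (12|13)=+1, (9|13)=+1; sign (−1)^0·+1^0·+1^-1 = +1.
(a,b)_23: α=1, u≡9; β=1, v≡12 (mod 23); (9|23)=+1, (12|23)=+1; sign (−1)^1·+1^1·+1^1 = -1.
(-2170394655, -10373 / ℚ) ramifies at {5, 11, 23, 37, 41, ∞}: a division algebra.

[5, 11, 23, 37, 41, inf]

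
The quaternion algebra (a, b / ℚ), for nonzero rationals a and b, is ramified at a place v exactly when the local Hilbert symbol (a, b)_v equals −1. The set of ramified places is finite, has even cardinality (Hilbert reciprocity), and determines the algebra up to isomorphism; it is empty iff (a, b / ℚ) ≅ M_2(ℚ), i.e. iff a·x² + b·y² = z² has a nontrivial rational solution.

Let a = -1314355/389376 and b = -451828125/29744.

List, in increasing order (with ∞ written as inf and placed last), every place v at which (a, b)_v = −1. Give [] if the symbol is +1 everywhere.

[3, 5, 7, 11, 17, inf]

Mod squares: a ≡ -595, b ≡ -3927. Check v ∈ {∞, 2, 3, 5, 7, 11, 13, 17, 47}.
v=11: a=11^0·(≡10), b=11^-1·(≡6) mod 11; (10|11)=-1, (6|11)=-1; (−1)^{0·-1·5}·(-1)^-1·(-1)^0 = -1.
v=3: a=3^-2·(≡2), b=3^5·(≡2) mod 3; (2|3)=-1, (2|3)=-1; (−1)^{-2·5·1}·(-1)^5·(-1)^-2 = -1.
v=13: a=13^-2·(≡12), b=13^-2·(≡10) mod 13; (12|13)=+1, (10|13)=+1; (−1)^{-2·-2·6}·(+1)^-2·(+1)^-2 = +1.
v=17: a=17^1·(≡15), b=17^1·(≡6) mod 17; (15|17)=+1, (6|17)=-1; (−1)^{1·1·8}·(+1)^1·(-1)^1 = -1.
v=47: a=47^2·(≡14), b=47^0·(≡36) mod 47; (14|47)=+1, (36|47)=+1; (−1)^{2·0·23}·(+1)^0·(+1)^2 = +1.
v=∞: -595 < 0 and -3927 < 0  ⇒  (a,b)_∞ = -1.
v=7: a=7^1·(≡3), b=7^1·(≡6) mod 7; (3|7)=-1, (6|7)=-1; (−1)^{1·1·3}·(-1)^1·(-1)^1 = -1.
v=5: a=5^1·(≡4), b=5^6·(≡2) mod 5; (4|5)=+1, (2|5)=-1; (−1)^{1·6·2}·(+1)^6·(-1)^1 = -1.
v=2: v_2(a)=-8, v_2(b)=-4; units ≡ 5, 1 (mod 8); ε·ε+αω+βω = 0·0+-8·0+-4·1 ≡ 0  ⇒  (a,b)_2 = +1.
|Ram(-595, -3927)| = 6, even; anisotropic at {3, 5, 7, 11, 17, ∞}.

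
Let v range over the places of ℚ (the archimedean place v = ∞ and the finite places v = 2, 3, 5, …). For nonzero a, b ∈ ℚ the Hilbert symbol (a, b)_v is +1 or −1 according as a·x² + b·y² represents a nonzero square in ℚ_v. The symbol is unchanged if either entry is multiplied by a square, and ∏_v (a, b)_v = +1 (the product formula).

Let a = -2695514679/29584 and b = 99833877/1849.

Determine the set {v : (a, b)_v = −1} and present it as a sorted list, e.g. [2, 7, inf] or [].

(a, b) ≡ (-2431, 7293) mod (ℚ^×)²; places V = {2, 3, 11, 13, 17, 43, ∞}.
(a,b)_17: α=1, u≡11; β=1, v≡13 (mod 17); (11|17)=-1, (13|17)=+1; sign (−1)^0·-1^1·+1^1 = -1.
(a,b)_11: α=1, u≡7; β=1, v≡4 (mod 11); (7|11)=-1, (4|11)=+1; sign (−1)^1·-1^1·+1^1 = +1.
(a,b)_3: α=8, u≡2; β=5, v≡1 (mod 3); (2|3)=-1, (1|3)=+1; sign (−1)^0·-1^5·+1^8 = -1.
(a,b)_13: α=3, u≡8; β=3, v≡2 (mod 13); (8|13)=-1, (2|13)=-1; sign (−1)^0·-1^3·-1^3 = +1.
(a,b)_∞: sgn(-2431)=−, sgn(7293)=+, so +1.
(a,b)_43: α=-2, u≡3; β=-2, v≡3 (mod 43); (3|43)=-1, (3|43)=-1; sign (−1)^0·-1^-2·-1^-2 = +1.
(a,b)_2: α=-4, β=0; u≡1, v≡5 (mod 8); ε(u)ε(v)=0·0, αω(v)=-4·1, βω(u)=0·0; sum ≡ 0  ⇒  +1.
|Ram(-2431, 7293)| = 2, even; anisotropic at {3, 17}.

[3, 17]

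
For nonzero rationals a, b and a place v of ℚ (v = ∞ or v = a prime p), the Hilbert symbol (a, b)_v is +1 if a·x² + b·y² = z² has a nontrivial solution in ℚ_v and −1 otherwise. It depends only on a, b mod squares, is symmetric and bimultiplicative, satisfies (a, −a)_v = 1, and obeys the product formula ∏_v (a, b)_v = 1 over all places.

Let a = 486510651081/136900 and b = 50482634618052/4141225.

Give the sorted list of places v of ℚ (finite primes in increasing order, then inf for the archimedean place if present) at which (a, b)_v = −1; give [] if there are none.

[17, 41]

Mod squares: a ≡ 190281, b ≡ 11193. Check v ∈ {∞, 2, 3, 5, 7, 11, 13, 17, 37, 41}.
v=41: a=41^3·(≡32), b=41^3·(≡30) mod 41; (32|41)=+1, (30|41)=-1; (−1)^{3·3·20}·(+1)^3·(-1)^3 = -1.
v=3: a=3^3·(≡1), b=3^5·(≡2) mod 3; (1|3)=+1, (2|3)=-1; (−1)^{3·5·1}·(+1)^5·(-1)^3 = +1.
v=13: a=13^3·(≡12), b=13^3·(≡1) mod 13; (12|13)=+1, (1|13)=+1; (−1)^{3·3·6}·(+1)^3·(+1)^3 = +1.
v=∞: 190281 > 0 and 11193 > 0  ⇒  (a,b)_∞ = +1.
v=5: a=5^-2·(≡1), b=5^-2·(≡3) mod 5; (1|5)=+1, (3|5)=-1; (−1)^{-2·-2·2}·(+1)^-2·(-1)^-2 = +1.
v=17: a=17^1·(≡10), b=17^0·(≡5) mod 17; (10|17)=-1, (5|17)=-1; (−1)^{1·0·8}·(-1)^0·(-1)^1 = -1.
v=37: a=37^-2·(≡1), b=37^-2·(≡18) mod 37; (1|37)=+1, (18|37)=-1; (−1)^{-2·-2·18}·(+1)^-2·(-1)^-2 = +1.
v=7: a=7^1·(≡4), b=7^3·(≡5) mod 7; (4|7)=+1, (5|7)=-1; (−1)^{1·3·3}·(+1)^3·(-1)^1 = +1.
v=2: v_2(a)=-2, v_2(b)=2; units ≡ 1, 1 (mod 8); ε·ε+αω+βω = 0·0+-2·0+2·0 ≡ 0  ⇒  (a,b)_2 = +1.
v=11: a=11^0·(≡3), b=11^-2·(≡8) mod 11; (3|11)=+1, (8|11)=-1; (−1)^{0·-2·5}·(+1)^-2·(-1)^0 = +1.
(190281, 11193 / ℚ) ramifies at {17, 41}: a division algebra.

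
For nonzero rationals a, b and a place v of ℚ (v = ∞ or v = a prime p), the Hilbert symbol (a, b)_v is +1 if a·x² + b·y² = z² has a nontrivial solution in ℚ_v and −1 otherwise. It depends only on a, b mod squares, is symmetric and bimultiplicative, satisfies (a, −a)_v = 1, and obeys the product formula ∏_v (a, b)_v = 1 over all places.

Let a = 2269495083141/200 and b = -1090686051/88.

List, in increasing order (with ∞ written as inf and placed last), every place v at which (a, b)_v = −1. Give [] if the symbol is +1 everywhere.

(a, b) ≡ (8602, -150722) mod (ℚ^×)²; places V = {2, 3, 5, 7, 11, 13, 17, 19, 23, 31, ∞}.
(a,b)_3: α=2, u≡1; β=2, v≡1 (mod 3); (1|3)=+1, (1|3)=+1; sign (−1)^0·+1^2·+1^2 = +1.
(a,b)_17: α=1, u≡8; β=1, v≡16 (mod 17); (8|17)=+1, (16|17)=+1; sign (−1)^0·+1^1·+1^1 = +1.
(a,b)_31: α=2, u≡17; β=1, v≡19 (mod 31); (17|31)=-1, (19|31)=+1; sign (−1)^0·-1^1·+1^2 = -1.
(a,b)_5: α=-2, u≡2; β=0, v≡3 (mod 5); (2|5)=-1, (3|5)=-1; sign (−1)^0·-1^0·-1^-2 = +1.
(a,b)_11: α=1, u≡5; β=-1, v≡5 (mod 11); (5|11)=+1, (5|11)=+1; sign (−1)^1·+1^-1·+1^1 = -1.
(a,b)_7: α=0, u≡5; β=2, v≡4 (mod 7); (5|7)=-1, (4|7)=+1; sign (−1)^0·-1^2·+1^0 = +1.
(a,b)_∞: sgn(8602)=+, sgn(-150722)=−, so +1.
(a,b)_13: α=2, u≡10; β=1, v≡7 (mod 13); (10|13)=+1, (7|13)=-1; sign (−1)^0·+1^1·-1^2 = +1.
(a,b)_2: α=-3, β=-3; u≡5, v≡7 (mod 8); ε(u)ε(v)=0·1, αω(v)=-3·0, βω(u)=-3·1; sum ≡ 1  ⇒  -1.
(a,b)_19: α=2, u≡2; β=2, v≡9 (mod 19); (2|19)=-1, (9|19)=+1; sign (−1)^0·-1^2·+1^2 = +1.
(a,b)_23: α=1, u≡1; β=0, v≡21 (mod 23); (1|23)=+1, (21|23)=-1; sign (−1)^0·+1^0·-1^1 = -1.
|Ram(8602, -150722)| = 4, even; anisotropic at {2, 11, 23, 31}.

[2, 11, 23, 31]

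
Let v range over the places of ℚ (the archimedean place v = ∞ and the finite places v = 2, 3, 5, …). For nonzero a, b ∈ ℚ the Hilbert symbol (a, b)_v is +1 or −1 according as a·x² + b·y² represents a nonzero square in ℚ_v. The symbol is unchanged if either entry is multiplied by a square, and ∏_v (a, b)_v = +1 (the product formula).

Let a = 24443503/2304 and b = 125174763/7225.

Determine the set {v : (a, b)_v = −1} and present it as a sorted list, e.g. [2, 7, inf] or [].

Mod squares: a ≡ 943, b ≡ 283843. Check v ∈ {∞, 2, 3, 5, 7, 17, 23, 41, 43}.
v=23: a=23^3·(≡2), b=23^1·(≡2) mod 23; (2|23)=+1, (2|23)=+1; (−1)^{3·1·11}·(+1)^1·(+1)^3 = -1.
v=41: a=41^1·(≡31), b=41^1·(≡34) mod 41; (31|41)=+1, (34|41)=-1; (−1)^{1·1·20}·(+1)^1·(-1)^1 = -1.
v=3: a=3^-2·(≡1), b=3^2·(≡1) mod 3; (1|3)=+1, (1|3)=+1; (−1)^{-2·2·1}·(+1)^2·(+1)^-2 = +1.
v=7: a=7^2·(≡6), b=7^3·(≡3) mod 7; (6|7)=-1, (3|7)=-1; (−1)^{2·3·3}·(-1)^3·(-1)^2 = -1.
v=17: a=17^0·(≡4), b=17^-2·(≡5) mod 17; (4|17)=+1, (5|17)=-1; (−1)^{0·-2·8}·(+1)^-2·(-1)^0 = +1.
v=43: a=43^0·(≡13), b=43^1·(≡27) mod 43; (13|43)=+1, (27|43)=-1; (−1)^{0·1·21}·(+1)^1·(-1)^0 = +1.
v=2: v_2(a)=-8, v_2(b)=0; units ≡ 7, 3 (mod 8); ε·ε+αω+βω = 1·1+-8·1+0·0 ≡ 1  ⇒  (a,b)_2 = -1.
v=∞: 943 > 0 and 283843 > 0  ⇒  (a,b)_∞ = +1.
v=5: a=5^0·(≡2), b=5^-2·(≡2) mod 5; (2|5)=-1, (2|5)=-1; (−1)^{0·-2·2}·(-1)^-2·(-1)^0 = +1.
Ram(943, 283843) = {2, 7, 23, 41}; no ℚ_2-point on the conic.

[2, 7, 23, 41]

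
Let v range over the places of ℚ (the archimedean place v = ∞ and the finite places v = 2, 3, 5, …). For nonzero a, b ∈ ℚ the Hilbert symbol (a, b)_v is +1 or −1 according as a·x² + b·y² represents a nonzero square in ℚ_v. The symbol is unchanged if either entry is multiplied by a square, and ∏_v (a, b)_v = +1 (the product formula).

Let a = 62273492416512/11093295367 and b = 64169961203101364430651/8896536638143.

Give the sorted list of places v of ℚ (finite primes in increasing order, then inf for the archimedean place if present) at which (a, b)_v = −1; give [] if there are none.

Mod squares: a ≡ 58786, b ≡ 133. Check v ∈ {∞, 2, 3, 7, 11, 13, 17, 19, 23, 47}.
v=19: a=19^1·(≡17), b=19^5·(≡7) mod 19; (17|19)=+1, (7|19)=+1; (−1)^{1·5·9}·(+1)^5·(+1)^1 = -1.
v=11: a=11^-4·(≡2), b=11^-10·(≡9) mod 11; (2|11)=-1, (9|11)=+1; (−1)^{-4·-10·5}·(-1)^-10·(+1)^-4 = +1.
v=17: a=17^1·(≡3), b=17^4·(≡7) mod 17; (3|17)=-1, (7|17)=-1; (−1)^{1·4·8}·(-1)^4·(-1)^1 = -1.
v=∞: 58786 > 0 and 133 > 0  ⇒  (a,b)_∞ = +1.
v=23: a=23^2·(≡21), b=23^4·(≡2) mod 23; (21|23)=-1, (2|23)=+1; (−1)^{2·4·11}·(-1)^4·(+1)^2 = +1.
v=13: a=13^3·(≡7), b=13^2·(≡4) mod 13; (7|13)=-1, (4|13)=+1; (−1)^{3·2·6}·(-1)^2·(+1)^3 = +1.
v=2: v_2(a)=11, v_2(b)=0; units ≡ 1, 5 (mod 8); ε·ε+αω+βω = 0·0+11·1+0·0 ≡ 1  ⇒  (a,b)_2 = -1.
v=47: a=47^-2·(≡24), b=47^0·(≡31) mod 47; (24|47)=+1, (31|47)=-1; (−1)^{-2·0·23}·(+1)^0·(-1)^-2 = +1.
v=3: a=3^4·(≡1), b=3^8·(≡1) mod 3; (1|3)=+1, (1|3)=+1; (−1)^{4·8·1}·(+1)^8·(+1)^4 = +1.
v=7: a=7^-3·(≡3), b=7^-3·(≡5) mod 7; (3|7)=-1, (5|7)=-1; (−1)^{-3·-3·3}·(-1)^-3·(-1)^-3 = -1.
|Ram(58786, 133)| = 4, even; anisotropic at {2, 7, 17, 19}.

[2, 7, 17, 19]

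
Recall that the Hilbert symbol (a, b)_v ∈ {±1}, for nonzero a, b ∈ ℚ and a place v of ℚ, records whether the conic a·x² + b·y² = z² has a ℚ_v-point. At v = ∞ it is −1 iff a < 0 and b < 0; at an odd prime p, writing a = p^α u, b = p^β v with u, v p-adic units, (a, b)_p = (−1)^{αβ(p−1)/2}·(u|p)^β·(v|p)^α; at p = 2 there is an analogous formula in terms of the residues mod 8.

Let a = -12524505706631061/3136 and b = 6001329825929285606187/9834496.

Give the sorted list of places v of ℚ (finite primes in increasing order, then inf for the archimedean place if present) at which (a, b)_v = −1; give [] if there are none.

(a, b) ≡ (-6061, 3453307) mod (ℚ^×)²; places V = {2, 3, 7, 11, 13, 19, 29, 31, 41, ∞}.
(a,b)_7: α=-2, u≡4; β=-4, v≡2 (mod 7); (4|7)=+1, (2|7)=+1; sign (−1)^0·+1^-4·+1^-2 = +1.
(a,b)_13: α=2, u≡12; β=3, v≡10 (mod 13); (12|13)=+1, (10|13)=+1; sign (−1)^0·+1^3·+1^2 = +1.
(a,b)_19: α=1, u≡4; β=1, v≡14 (mod 19); (4|19)=+1, (14|19)=-1; sign (−1)^1·+1^1·-1^1 = +1.
(a,b)_3: α=2, u≡2; β=2, v≡1 (mod 3); (2|3)=-1, (1|3)=+1; sign (−1)^0·-1^2·+1^2 = +1.
(a,b)_41: α=2, u≡29; β=3, v≡34 (mod 41); (29|41)=-1, (34|41)=-1; sign (−1)^0·-1^3·-1^2 = -1.
(a,b)_2: α=-6, β=-12; u≡3, v≡3 (mod 8); ε(u)ε(v)=1·1, αω(v)=-6·1, βω(u)=-12·1; sum ≡ 1  ⇒  -1.
(a,b)_29: α=3, u≡20; β=4, v≡6 (mod 29); (20|29)=+1, (6|29)=+1; sign (−1)^0·+1^4·+1^3 = +1.
(a,b)_11: α=1, u≡10; β=1, v≡7 (mod 11); (10|11)=-1, (7|11)=-1; sign (−1)^1·-1^1·-1^1 = -1.
(a,b)_∞: sgn(-6061)=−, sgn(3453307)=+, so +1.
(a,b)_31: α=2, u≡13; β=3, v≡25 (mod 31); (13|31)=-1, (25|31)=+1; sign (−1)^0·-1^3·+1^2 = -1.
Ram(-6061, 3453307) = {2, 11, 31, 41}; no ℚ_2-point on the conic.

[2, 11, 31, 41]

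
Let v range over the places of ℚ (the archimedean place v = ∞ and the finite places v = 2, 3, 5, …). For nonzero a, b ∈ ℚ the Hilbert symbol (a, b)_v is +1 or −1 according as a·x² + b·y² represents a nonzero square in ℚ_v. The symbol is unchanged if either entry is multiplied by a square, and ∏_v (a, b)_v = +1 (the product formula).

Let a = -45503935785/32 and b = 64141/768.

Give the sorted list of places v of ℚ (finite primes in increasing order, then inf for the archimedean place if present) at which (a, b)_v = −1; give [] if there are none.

(a, b) ≡ (-3570, 3927) mod (ℚ^×)²; places V = {2, 3, 5, 7, 11, 17, ∞}.
(a,b)_3: α=7, u≡1; β=-1, v≡1 (mod 3); (1|3)=+1, (1|3)=+1; sign (−1)^1·+1^-1·+1^7 = -1.
(a,b)_11: α=2, u≡5; β=1, v≡5 (mod 11); (5|11)=+1, (5|11)=+1; sign (−1)^0·+1^1·+1^2 = +1.
(a,b)_∞: sgn(-3570)=−, sgn(3927)=+, so +1.
(a,b)_2: α=-5, β=-8; u≡7, v≡7 (mod 8); ε(u)ε(v)=1·1, αω(v)=-5·0, βω(u)=-8·0; sum ≡ 1  ⇒  -1.
(a,b)_5: α=1, u≡4; β=0, v≡2 (mod 5); (4|5)=+1, (2|5)=-1; sign (−1)^0·+1^0·-1^1 = -1.
(a,b)_17: α=3, u≡11; β=1, v≡11 (mod 17); (11|17)=-1, (11|17)=-1; sign (−1)^0·-1^1·-1^3 = +1.
(a,b)_7: α=1, u≡4; β=3, v≡1 (mod 7); (4|7)=+1, (1|7)=+1; sign (−1)^1·+1^3·+1^1 = -1.
|Ram(-3570, 3927)| = 4, even; anisotropic at {2, 3, 5, 7}.

[2, 3, 5, 7]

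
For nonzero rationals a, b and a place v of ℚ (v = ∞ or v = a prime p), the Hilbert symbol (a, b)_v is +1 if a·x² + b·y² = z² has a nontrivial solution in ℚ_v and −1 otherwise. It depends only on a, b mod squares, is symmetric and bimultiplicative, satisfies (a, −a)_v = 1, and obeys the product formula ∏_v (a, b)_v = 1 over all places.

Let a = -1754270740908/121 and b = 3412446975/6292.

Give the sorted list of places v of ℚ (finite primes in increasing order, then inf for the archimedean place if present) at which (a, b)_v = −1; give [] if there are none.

[3, 17]

(a, b) ≡ (-3, 1547) mod (ℚ^×)²; places V = {2, 3, 5, 7, 11, 13, 17, ∞}.
(a,b)_2: α=2, β=-2; u≡5, v≡3 (mod 8); ε(u)ε(v)=0·1, αω(v)=2·1, βω(u)=-2·1; sum ≡ 0  ⇒  +1.
(a,b)_13: α=0, u≡4; β=-1, v≡5 (mod 13); (4|13)=+1, (5|13)=-1; sign (−1)^0·+1^-1·-1^0 = +1.
(a,b)_17: α=4, u≡14; β=3, v≡3 (mod 17); (14|17)=-1, (3|17)=-1; sign (−1)^0·-1^3·-1^4 = -1.
(a,b)_5: α=0, u≡2; β=2, v≡2 (mod 5); (2|5)=-1, (2|5)=-1; sign (−1)^0·-1^2·-1^0 = +1.
(a,b)_3: α=7, u≡2; β=4, v≡2 (mod 3); (2|3)=-1, (2|3)=-1; sign (−1)^0·-1^4·-1^7 = -1.
(a,b)_∞: sgn(-3)=−, sgn(1547)=+, so +1.
(a,b)_7: α=4, u≡4; β=3, v≡2 (mod 7); (4|7)=+1, (2|7)=+1; sign (−1)^0·+1^3·+1^4 = +1.
(a,b)_11: α=-2, u≡7; β=-2, v≡10 (mod 11); (7|11)=-1, (10|11)=-1; sign (−1)^0·-1^-2·-1^-2 = +1.
(-3, 1547 / ℚ) ramifies at {3, 17}: a division algebra.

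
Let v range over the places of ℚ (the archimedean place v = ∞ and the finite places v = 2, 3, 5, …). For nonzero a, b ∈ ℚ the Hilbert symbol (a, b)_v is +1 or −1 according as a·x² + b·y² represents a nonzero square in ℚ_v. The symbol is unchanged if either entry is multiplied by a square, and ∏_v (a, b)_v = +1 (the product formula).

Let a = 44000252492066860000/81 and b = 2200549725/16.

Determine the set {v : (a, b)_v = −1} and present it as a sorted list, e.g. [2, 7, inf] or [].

[2, 11, 23, 29, 31, 43]

Mod squares: a ≡ 46, b ≡ 9780221. Check v ∈ {∞, 2, 3, 5, 11, 23, 29, 31, 43}.
v=29: a=29^2·(≡27), b=29^1·(≡11) mod 29; (27|29)=-1, (11|29)=-1; (−1)^{2·1·14}·(-1)^1·(-1)^2 = -1.
v=43: a=43^2·(≡2), b=43^1·(≡34) mod 43; (2|43)=-1, (34|43)=-1; (−1)^{2·1·21}·(-1)^1·(-1)^2 = -1.
v=23: a=23^3·(≡4), b=23^1·(≡12) mod 23; (4|23)=+1, (12|23)=+1; (−1)^{3·1·11}·(+1)^1·(+1)^3 = -1.
v=31: a=31^2·(≡12), b=31^1·(≡2) mod 31; (12|31)=-1, (2|31)=+1; (−1)^{2·1·15}·(-1)^1·(+1)^2 = -1.
v=3: a=3^-4·(≡1), b=3^2·(≡2) mod 3; (1|3)=+1, (2|3)=-1; (−1)^{-4·2·1}·(+1)^2·(-1)^-4 = +1.
v=5: a=5^4·(≡1), b=5^2·(≡4) mod 5; (1|5)=+1, (4|5)=+1; (−1)^{4·2·2}·(+1)^2·(+1)^4 = +1.
v=11: a=11^2·(≡10), b=11^1·(≡3) mod 11; (10|11)=-1, (3|11)=+1; (−1)^{2·1·5}·(-1)^1·(+1)^2 = -1.
v=∞: 46 > 0 and 9780221 > 0  ⇒  (a,b)_∞ = +1.
v=2: v_2(a)=5, v_2(b)=-4; units ≡ 7, 5 (mod 8); ε·ε+αω+βω = 1·0+5·1+-4·0 ≡ 1  ⇒  (a,b)_2 = -1.
(46, 9780221 / ℚ) ramifies at {2, 11, 23, 29, 31, 43}: a division algebra.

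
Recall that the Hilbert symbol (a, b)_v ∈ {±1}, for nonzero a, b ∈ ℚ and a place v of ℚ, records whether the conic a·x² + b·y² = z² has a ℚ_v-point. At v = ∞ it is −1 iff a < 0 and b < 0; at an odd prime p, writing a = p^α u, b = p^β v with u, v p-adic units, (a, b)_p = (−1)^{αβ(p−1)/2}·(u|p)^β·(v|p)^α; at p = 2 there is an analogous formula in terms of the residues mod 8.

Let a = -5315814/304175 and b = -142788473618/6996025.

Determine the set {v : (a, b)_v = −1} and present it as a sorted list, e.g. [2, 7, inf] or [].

[23, inf]

(a, b) ≡ (-5658, -2) mod (ℚ^×)²; places V = {2, 3, 5, 7, 19, 23, 41, ∞}.
(a,b)_23: α=-3, u≡19; β=-4, v≡10 (mod 23); (19|23)=-1, (10|23)=-1; sign (−1)^0·-1^-4·-1^-3 = -1.
(a,b)_41: α=1, u≡3; β=2, v≡9 (mod 41); (3|41)=-1, (9|41)=+1; sign (−1)^0·-1^2·+1^1 = +1.
(a,b)_19: α=0, u≡11; β=2, v≡6 (mod 19); (11|19)=+1, (6|19)=+1; sign (−1)^0·+1^2·+1^0 = +1.
(a,b)_3: α=3, u≡1; β=0, v≡1 (mod 3); (1|3)=+1, (1|3)=+1; sign (−1)^0·+1^0·+1^3 = +1.
(a,b)_∞: sgn(-5658)=−, sgn(-2)=−, so -1.
(a,b)_5: α=-2, u≡3; β=-2, v≡2 (mod 5); (3|5)=-1, (2|5)=-1; sign (−1)^0·-1^-2·-1^-2 = +1.
(a,b)_7: α=4, u≡3; β=6, v≡6 (mod 7); (3|7)=-1, (6|7)=-1; sign (−1)^0·-1^6·-1^4 = +1.
(a,b)_2: α=1, β=1; u≡3, v≡7 (mod 8); ε(u)ε(v)=1·1, αω(v)=1·0, βω(u)=1·1; sum ≡ 0  ⇒  +1.
|Ram(-5658, -2)| = 2, even; anisotropic at {23, ∞}.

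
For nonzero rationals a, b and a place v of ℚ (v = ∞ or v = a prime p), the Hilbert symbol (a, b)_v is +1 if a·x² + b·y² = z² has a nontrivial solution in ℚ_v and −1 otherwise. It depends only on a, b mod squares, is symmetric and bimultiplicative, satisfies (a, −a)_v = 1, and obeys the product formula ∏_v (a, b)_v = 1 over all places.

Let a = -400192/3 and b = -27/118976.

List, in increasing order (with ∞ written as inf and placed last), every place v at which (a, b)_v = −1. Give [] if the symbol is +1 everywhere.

Mod squares: a ≡ -111, b ≡ -33. Check v ∈ {∞, 2, 3, 11, 13, 37}.
v=2: v_2(a)=6, v_2(b)=-6; units ≡ 1, 7 (mod 8); ε·ε+αω+βω = 0·1+6·0+-6·0 ≡ 0  ⇒  (a,b)_2 = +1.
v=11: a=11^0·(≡7), b=11^-1·(≡2) mod 11; (7|11)=-1, (2|11)=-1; (−1)^{0·-1·5}·(-1)^-1·(-1)^0 = -1.
v=37: a=37^1·(≡33), b=37^0·(≡4) mod 37; (33|37)=+1, (4|37)=+1; (−1)^{1·0·18}·(+1)^0·(+1)^1 = +1.
v=∞: -111 < 0 and -33 < 0  ⇒  (a,b)_∞ = -1.
v=3: a=3^-1·(≡2), b=3^3·(≡1) mod 3; (2|3)=-1, (1|3)=+1; (−1)^{-1·3·1}·(-1)^3·(+1)^-1 = +1.
v=13: a=13^2·(≡8), b=13^-2·(≡6) mod 13; (8|13)=-1, (6|13)=-1; (−1)^{2·-2·6}·(-1)^-2·(-1)^2 = +1.
(-111, -33 / ℚ) ramifies at {11, ∞}: a division algebra.

[11, inf]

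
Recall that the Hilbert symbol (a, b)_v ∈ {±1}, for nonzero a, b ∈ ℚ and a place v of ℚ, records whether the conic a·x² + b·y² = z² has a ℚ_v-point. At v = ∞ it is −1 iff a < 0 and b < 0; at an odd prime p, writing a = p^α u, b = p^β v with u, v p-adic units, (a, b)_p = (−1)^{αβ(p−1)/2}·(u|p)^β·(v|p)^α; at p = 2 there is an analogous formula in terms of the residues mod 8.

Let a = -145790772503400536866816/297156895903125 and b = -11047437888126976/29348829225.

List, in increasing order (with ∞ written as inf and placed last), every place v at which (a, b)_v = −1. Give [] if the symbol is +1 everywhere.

[2, inf]

(a, b) ≡ (-770, -19) mod (ℚ^×)²; places V = {2, 3, 5, 7, 11, 19, 29, 47, ∞}.
(a,b)_47: α=-2, u≡45; β=-2, v≡25 (mod 47); (45|47)=-1, (25|47)=+1; sign (−1)^0·-1^-2·+1^-2 = +1.
(a,b)_2: α=29, β=24; u≡7, v≡5 (mod 8); ε(u)ε(v)=1·0, αω(v)=29·1, βω(u)=24·0; sum ≡ 1  ⇒  -1.
(a,b)_7: α=3, u≡4; β=2, v≡1 (mod 7); (4|7)=+1, (1|7)=+1; sign (−1)^0·+1^2·+1^3 = +1.
(a,b)_∞: sgn(-770)=−, sgn(-19)=−, so -1.
(a,b)_29: α=6, u≡22; β=4, v≡2 (mod 29); (22|29)=+1, (2|29)=-1; sign (−1)^0·+1^4·-1^6 = +1.
(a,b)_11: α=3, u≡8; β=0, v≡5 (mod 11); (8|11)=-1, (5|11)=+1; sign (−1)^0·-1^0·+1^3 = +1.
(a,b)_19: α=0, u≡5; β=1, v≡10 (mod 19); (5|19)=+1, (10|19)=-1; sign (−1)^0·+1^1·-1^0 = +1.
(a,b)_5: α=-5, u≡1; β=-2, v≡1 (mod 5); (1|5)=+1, (1|5)=+1; sign (−1)^0·+1^-2·+1^-5 = +1.
(a,b)_3: α=-16, u≡1; β=-12, v≡2 (mod 3); (1|3)=+1, (2|3)=-1; sign (−1)^0·+1^-12·-1^-16 = +1.
Ram(-770, -19) = {2, ∞}; no ℚ_2-point on the conic.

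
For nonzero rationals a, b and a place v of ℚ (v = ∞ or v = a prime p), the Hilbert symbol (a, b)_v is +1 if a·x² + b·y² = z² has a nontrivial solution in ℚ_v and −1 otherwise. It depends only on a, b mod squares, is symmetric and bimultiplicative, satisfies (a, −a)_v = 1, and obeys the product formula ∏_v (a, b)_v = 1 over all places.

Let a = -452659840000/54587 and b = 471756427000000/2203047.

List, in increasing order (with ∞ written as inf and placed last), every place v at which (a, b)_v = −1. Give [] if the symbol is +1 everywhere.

[7, 17, 19, 23]

Mod squares: a ≡ -323, b ≡ 4669. Check v ∈ {∞, 2, 3, 5, 7, 11, 13, 17, 19, 23, 29}.
v=13: a=13^-2·(≡2), b=13^0·(≡6) mod 13; (2|13)=-1, (6|13)=-1; (−1)^{-2·0·6}·(-1)^0·(-1)^-2 = +1.
v=5: a=5^4·(≡3), b=5^6·(≡4) mod 5; (3|5)=-1, (4|5)=+1; (−1)^{4·6·2}·(-1)^6·(+1)^4 = +1.
v=∞: -323 < 0 and 4669 > 0  ⇒  (a,b)_∞ = +1.
v=2: v_2(a)=10, v_2(b)=6; units ≡ 5, 5 (mod 8); ε·ε+αω+βω = 0·0+10·1+6·1 ≡ 0  ⇒  (a,b)_2 = +1.
v=29: a=29^4·(≡13), b=29^5·(≡25) mod 29; (13|29)=+1, (25|29)=+1; (−1)^{4·5·14}·(+1)^5·(+1)^4 = +1.
v=11: a=11^0·(≡10), b=11^-2·(≡5) mod 11; (10|11)=-1, (5|11)=+1; (−1)^{0·-2·5}·(-1)^-2·(+1)^0 = +1.
v=23: a=23^0·(≡21), b=23^1·(≡10) mod 23; (21|23)=-1, (10|23)=-1; (−1)^{0·1·11}·(-1)^1·(-1)^0 = -1.
v=7: a=7^0·(≡3), b=7^-1·(≡2) mod 7; (3|7)=-1, (2|7)=+1; (−1)^{0·-1·3}·(-1)^-1·(+1)^0 = -1.
v=19: a=19^-1·(≡13), b=19^0·(≡13) mod 19; (13|19)=-1, (13|19)=-1; (−1)^{-1·0·9}·(-1)^0·(-1)^-1 = -1.
v=17: a=17^-1·(≡15), b=17^-2·(≡11) mod 17; (15|17)=+1, (11|17)=-1; (−1)^{-1·-2·8}·(+1)^-2·(-1)^-1 = -1.
v=3: a=3^0·(≡1), b=3^-2·(≡1) mod 3; (1|3)=+1, (1|3)=+1; (−1)^{0·-2·1}·(+1)^-2·(+1)^0 = +1.
(-323, 4669 / ℚ) ramifies at {7, 17, 19, 23}: a division algebra.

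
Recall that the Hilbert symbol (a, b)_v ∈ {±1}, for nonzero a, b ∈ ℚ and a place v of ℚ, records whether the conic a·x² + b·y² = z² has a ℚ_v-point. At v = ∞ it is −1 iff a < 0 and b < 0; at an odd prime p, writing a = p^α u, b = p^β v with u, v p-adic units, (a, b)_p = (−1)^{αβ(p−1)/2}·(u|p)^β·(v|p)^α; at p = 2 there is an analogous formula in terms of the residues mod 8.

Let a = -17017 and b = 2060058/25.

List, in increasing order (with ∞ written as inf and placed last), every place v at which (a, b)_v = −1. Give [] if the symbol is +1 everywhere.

(a, b) ≡ (-17017, 858) mod (ℚ^×)²; places V = {2, 3, 5, 7, 11, 13, 17, ∞}.
(a,b)_17: α=1, u≡2; β=0, v≡4 (mod 17); (2|17)=+1, (4|17)=+1; sign (−1)^0·+1^0·+1^1 = +1.
(a,b)_13: α=1, u≡4; β=1, v≡4 (mod 13); (4|13)=+1, (4|13)=+1; sign (−1)^0·+1^1·+1^1 = +1.
(a,b)_3: α=0, u≡2; β=1, v≡1 (mod 3); (2|3)=-1, (1|3)=+1; sign (−1)^0·-1^1·+1^0 = -1.
(a,b)_7: α=1, u≡5; β=4, v≡1 (mod 7); (5|7)=-1, (1|7)=+1; sign (−1)^0·-1^4·+1^1 = +1.
(a,b)_∞: sgn(-17017)=−, sgn(858)=+, so +1.
(a,b)_2: α=0, β=1; u≡7, v≡5 (mod 8); ε(u)ε(v)=1·0, αω(v)=0·1, βω(u)=1·0; sum ≡ 0  ⇒  +1.
(a,b)_11: α=1, u≡4; β=1, v≡1 (mod 11); (4|11)=+1, (1|11)=+1; sign (−1)^1·+1^1·+1^1 = -1.
(a,b)_5: α=0, u≡3; β=-2, v≡3 (mod 5); (3|5)=-1, (3|5)=-1; sign (−1)^0·-1^-2·-1^0 = +1.
Ram(-17017, 858) = {3, 11}; no ℚ_3-point on the conic.

[3, 11]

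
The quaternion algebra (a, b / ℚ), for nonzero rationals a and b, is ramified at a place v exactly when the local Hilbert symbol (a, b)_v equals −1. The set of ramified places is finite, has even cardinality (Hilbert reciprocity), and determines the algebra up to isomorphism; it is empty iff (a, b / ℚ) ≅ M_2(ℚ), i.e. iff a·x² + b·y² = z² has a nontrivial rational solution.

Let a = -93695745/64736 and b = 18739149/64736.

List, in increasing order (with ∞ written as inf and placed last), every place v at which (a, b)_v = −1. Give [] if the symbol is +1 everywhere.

Mod squares: a ≡ -30030, b ≡ 6006. Check v ∈ {∞, 2, 3, 5, 7, 11, 13, 17, 19}.
v=7: a=7^-1·(≡4), b=7^-1·(≡2) mod 7; (4|7)=+1, (2|7)=+1; (−1)^{-1·-1·3}·(+1)^-1·(+1)^-1 = -1.
v=2: v_2(a)=-5, v_2(b)=-5; units ≡ 1, 3 (mod 8); ε·ε+αω+βω = 0·1+-5·1+-5·0 ≡ 1  ⇒  (a,b)_2 = -1.
v=13: a=13^1·(≡12), b=13^1·(≡8) mod 13; (12|13)=+1, (8|13)=-1; (−1)^{1·1·6}·(+1)^1·(-1)^1 = -1.
v=∞: -30030 < 0 and 6006 > 0  ⇒  (a,b)_∞ = +1.
v=5: a=5^1·(≡1), b=5^0·(≡4) mod 5; (1|5)=+1, (4|5)=+1; (−1)^{1·0·2}·(+1)^0·(+1)^1 = +1.
v=19: a=19^2·(≡11), b=19^2·(≡13) mod 19; (11|19)=+1, (13|19)=-1; (−1)^{2·2·9}·(+1)^2·(-1)^2 = +1.
v=11: a=11^3·(≡5), b=11^3·(≡10) mod 11; (5|11)=+1, (10|11)=-1; (−1)^{3·3·5}·(+1)^3·(-1)^3 = +1.
v=3: a=3^1·(≡1), b=3^1·(≡1) mod 3; (1|3)=+1, (1|3)=+1; (−1)^{1·1·1}·(+1)^1·(+1)^1 = -1.
v=17: a=17^-2·(≡9), b=17^-2·(≡5) mod 17; (9|17)=+1, (5|17)=-1; (−1)^{-2·-2·8}·(+1)^-2·(-1)^-2 = +1.
|Ram(-30030, 6006)| = 4, even; anisotropic at {2, 3, 7, 13}.

[2, 3, 7, 13]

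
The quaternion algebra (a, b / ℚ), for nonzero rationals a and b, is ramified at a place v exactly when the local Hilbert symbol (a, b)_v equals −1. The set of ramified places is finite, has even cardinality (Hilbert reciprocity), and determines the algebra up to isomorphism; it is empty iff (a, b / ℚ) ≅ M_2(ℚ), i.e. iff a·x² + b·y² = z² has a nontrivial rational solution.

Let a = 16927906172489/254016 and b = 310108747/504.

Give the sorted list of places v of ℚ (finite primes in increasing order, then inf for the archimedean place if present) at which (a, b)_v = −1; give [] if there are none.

[13, 17]

Mod squares: a ≡ 5681, b ≡ 71162. Check v ∈ {∞, 2, 3, 7, 13, 17, 19, 23}.
v=2: v_2(a)=-6, v_2(b)=-3; units ≡ 1, 5 (mod 8); ε·ε+αω+βω = 0·0+-6·1+-3·0 ≡ 0  ⇒  (a,b)_2 = +1.
v=17: a=17^2·(≡6), b=17^1·(≡1) mod 17; (6|17)=-1, (1|17)=+1; (−1)^{2·1·8}·(-1)^1·(+1)^2 = -1.
v=23: a=23^1·(≡19), b=23^1·(≡1) mod 23; (19|23)=-1, (1|23)=+1; (−1)^{1·1·11}·(-1)^1·(+1)^1 = +1.
v=∞: 5681 > 0 and 71162 > 0  ⇒  (a,b)_∞ = +1.
v=13: a=13^5·(≡5), b=13^3·(≡1) mod 13; (5|13)=-1, (1|13)=+1; (−1)^{5·3·6}·(-1)^3·(+1)^5 = -1.
v=19: a=19^3·(≡3), b=19^2·(≡17) mod 19; (3|19)=-1, (17|19)=+1; (−1)^{3·2·9}·(-1)^2·(+1)^3 = +1.
v=7: a=7^-2·(≡1), b=7^-1·(≡2) mod 7; (1|7)=+1, (2|7)=+1; (−1)^{-2·-1·3}·(+1)^-1·(+1)^-2 = +1.
v=3: a=3^-4·(≡2), b=3^-2·(≡2) mod 3; (2|3)=-1, (2|3)=-1; (−1)^{-4·-2·1}·(-1)^-2·(-1)^-4 = +1.
Ram(5681, 71162) = {13, 17}; no ℚ_13-point on the conic.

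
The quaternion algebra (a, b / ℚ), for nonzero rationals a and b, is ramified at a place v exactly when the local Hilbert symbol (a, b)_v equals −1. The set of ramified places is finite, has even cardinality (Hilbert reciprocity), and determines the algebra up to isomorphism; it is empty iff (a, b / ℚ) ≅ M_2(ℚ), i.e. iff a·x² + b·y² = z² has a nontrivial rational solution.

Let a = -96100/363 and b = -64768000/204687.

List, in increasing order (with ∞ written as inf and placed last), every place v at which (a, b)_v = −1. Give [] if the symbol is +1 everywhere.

[2, 3, 5, 11, 23, inf]

Mod squares: a ≡ -3, b ≡ -17710. Check v ∈ {∞, 2, 3, 5, 7, 11, 19, 23, 31}.
v=∞: -3 < 0 and -17710 < 0  ⇒  (a,b)_∞ = -1.
v=31: a=31^2·(≡18), b=31^0·(≡12) mod 31; (18|31)=+1, (12|31)=-1; (−1)^{2·0·15}·(+1)^0·(-1)^2 = +1.
v=7: a=7^0·(≡4), b=7^-1·(≡2) mod 7; (4|7)=+1, (2|7)=+1; (−1)^{0·-1·3}·(+1)^-1·(+1)^0 = +1.
v=19: a=19^0·(≡1), b=19^-2·(≡7) mod 19; (1|19)=+1, (7|19)=+1; (−1)^{0·-2·9}·(+1)^-2·(+1)^0 = +1.
v=23: a=23^0·(≡15), b=23^1·(≡12) mod 23; (15|23)=-1, (12|23)=+1; (−1)^{0·1·11}·(-1)^1·(+1)^0 = -1.
v=2: v_2(a)=2, v_2(b)=11; units ≡ 5, 1 (mod 8); ε·ε+αω+βω = 0·0+2·0+11·1 ≡ 1  ⇒  (a,b)_2 = -1.
v=5: a=5^2·(≡2), b=5^3·(≡3) mod 5; (2|5)=-1, (3|5)=-1; (−1)^{2·3·2}·(-1)^3·(-1)^2 = -1.
v=11: a=11^-2·(≡6), b=11^1·(≡8) mod 11; (6|11)=-1, (8|11)=-1; (−1)^{-2·1·5}·(-1)^1·(-1)^-2 = -1.
v=3: a=3^-1·(≡2), b=3^-4·(≡2) mod 3; (2|3)=-1, (2|3)=-1; (−1)^{-1·-4·1}·(-1)^-4·(-1)^-1 = -1.
|Ram(-3, -17710)| = 6, even; anisotropic at {2, 3, 5, 11, 23, ∞}.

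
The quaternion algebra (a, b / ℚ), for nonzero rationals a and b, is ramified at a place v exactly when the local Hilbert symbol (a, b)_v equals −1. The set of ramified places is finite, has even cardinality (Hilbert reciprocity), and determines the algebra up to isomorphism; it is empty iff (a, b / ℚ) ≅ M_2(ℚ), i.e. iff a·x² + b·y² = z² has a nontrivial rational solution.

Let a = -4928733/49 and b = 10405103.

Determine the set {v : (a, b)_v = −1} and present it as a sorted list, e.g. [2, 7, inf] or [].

Mod squares: a ≡ -1517, b ≡ 28823. Check v ∈ {∞, 2, 3, 7, 19, 37, 41}.
v=∞: -1517 < 0 and 28823 > 0  ⇒  (a,b)_∞ = +1.
v=41: a=41^1·(≡5), b=41^1·(≡34) mod 41; (5|41)=+1, (34|41)=-1; (−1)^{1·1·20}·(+1)^1·(-1)^1 = -1.
v=2: v_2(a)=0, v_2(b)=0; units ≡ 3, 7 (mod 8); ε·ε+αω+βω = 1·1+0·0+0·1 ≡ 1  ⇒  (a,b)_2 = -1.
v=37: a=37^1·(≡27), b=37^1·(≡19) mod 37; (27|37)=+1, (19|37)=-1; (−1)^{1·1·18}·(+1)^1·(-1)^1 = -1.
v=3: a=3^2·(≡1), b=3^0·(≡2) mod 3; (1|3)=+1, (2|3)=-1; (−1)^{2·0·1}·(+1)^0·(-1)^2 = +1.
v=7: a=7^-2·(≡2), b=7^0·(≡2) mod 7; (2|7)=+1, (2|7)=+1; (−1)^{-2·0·3}·(+1)^0·(+1)^-2 = +1.
v=19: a=19^2·(≡18), b=19^3·(≡16) mod 19; (18|19)=-1, (16|19)=+1; (−1)^{2·3·9}·(-1)^3·(+1)^2 = -1.
|Ram(-1517, 28823)| = 4, even; anisotropic at {2, 19, 37, 41}.

[2, 19, 37, 41]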